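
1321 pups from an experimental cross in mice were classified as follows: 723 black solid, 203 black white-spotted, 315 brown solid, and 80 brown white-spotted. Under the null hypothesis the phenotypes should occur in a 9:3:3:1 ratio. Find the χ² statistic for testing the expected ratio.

The 9:3:3:1 ratio has 16 parts, so with N = 1321 the expected counts are:
  black solid: 1321 × 9/16 = 743.0625
  black white-spotted: 1321 × 3/16 = 247.6875
  brown solid: 1321 × 3/16 = 247.6875
  brown white-spotted: 1321 × 1/16 = 82.5625
χ² = Σ (O − E)² / E
  black solid: (723 − 743.0625)² / 743.0625 = 0.5417
  black white-spotted: (203 − 247.6875)² / 247.6875 = 8.0625
  brown solid: (315 − 247.6875)² / 247.6875 = 18.2931
  brown white-spotted: (80 − 82.5625)² / 82.5625 = 0.0795
χ² = 0.5417 + 8.0625 + 18.2931 + 0.0795 = 26.9768 ≈ 26.977

26.977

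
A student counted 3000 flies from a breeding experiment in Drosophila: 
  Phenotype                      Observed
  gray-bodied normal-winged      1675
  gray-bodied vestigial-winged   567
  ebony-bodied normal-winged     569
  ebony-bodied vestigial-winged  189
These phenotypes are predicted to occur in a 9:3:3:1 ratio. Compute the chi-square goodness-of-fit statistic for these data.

Total ratio parts = 16. Expected numbers out of 3000:
  gray-bodied normal-winged: 3000 × 9/16 = 1687.5
  gray-bodied vestigial-winged: 3000 × 3/16 = 562.5
  ebony-bodied normal-winged: 3000 × 3/16 = 562.5
  ebony-bodied vestigial-winged: 3000 × 1/16 = 187.5
χ² = Σ (O − E)² / E
  gray-bodied normal-winged: (1675 − 1687.5)² / 1687.5 = 0.0926
  gray-bodied vestigial-winged: (567 − 562.5)² / 562.5 = 0.0360
  ebony-bodied normal-winged: (569 − 562.5)² / 562.5 = 0.0751
  ebony-bodied vestigial-winged: (189 − 187.5)² / 187.5 = 0.0120
χ² = 0.0926 + 0.0360 + 0.0751 + 0.0120 = 0.2157 ≈ 0.216

0.216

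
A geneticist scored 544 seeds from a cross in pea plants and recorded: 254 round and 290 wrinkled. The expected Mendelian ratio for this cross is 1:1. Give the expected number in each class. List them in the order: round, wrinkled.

272, 272

Under the 1:1 hypothesis (Σ ratio = 2, N = 544):
  round: 544 × 1/2 = 272
  wrinkled: 544 × 1/2 = 272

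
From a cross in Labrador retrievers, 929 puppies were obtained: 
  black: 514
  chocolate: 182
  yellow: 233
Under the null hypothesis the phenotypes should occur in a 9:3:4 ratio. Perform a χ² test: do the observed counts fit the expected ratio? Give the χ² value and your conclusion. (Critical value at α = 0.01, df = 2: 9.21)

0.493; consistent

The 9:3:4 ratio has 16 parts, so with N = 929 the expected counts are:
  black: 929 × 9/16 = 522.5625
  chocolate: 929 × 3/16 = 174.1875
  yellow: 929 × 4/16 = 232.25
χ² = Σ (O − E)² / E
  black: (514 − 522.5625)² / 522.5625 = 0.1403
  chocolate: (182 − 174.1875)² / 174.1875 = 0.3504
  yellow: (233 − 232.25)² / 232.25 = 0.0024
χ² = 0.1403 + 0.3504 + 0.0024 = 0.4931 ≈ 0.493
Degrees of freedom = 3 − 1 = 2; critical value at α = 0.01 is 9.21.
Since 0.493 < 9.21, we fail to reject the null hypothesis — the data are consistent with the 9:3:4 ratio.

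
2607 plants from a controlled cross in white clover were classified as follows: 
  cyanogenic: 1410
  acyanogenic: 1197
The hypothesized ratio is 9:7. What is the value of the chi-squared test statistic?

Total ratio parts = 16. Expected numbers out of 2607:
  cyanogenic: 2607 × 9/16 = 1466.4375
  acyanogenic: 2607 × 7/16 = 1140.5625
χ² = Σ (O − E)² / E
  cyanogenic: (1410 − 1466.4375)² / 1466.4375 = 2.1721
  acyanogenic: (1197 − 1140.5625)² / 1140.5625 = 2.7926
χ² = 2.1721 + 2.7926 = 4.9647 ≈ 4.965

4.965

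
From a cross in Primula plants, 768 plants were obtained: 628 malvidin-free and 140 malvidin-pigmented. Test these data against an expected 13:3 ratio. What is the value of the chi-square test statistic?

Under the 13:3 hypothesis (Σ ratio = 16, N = 768):
  malvidin-free: 768 × 13/16 = 624
  malvidin-pigmented: 768 × 3/16 = 144
χ² = Σ (O − E)² / E
  malvidin-free: (628 − 624)² / 624 = 0.0256
  malvidin-pigmented: (140 − 144)² / 144 = 0.1111
χ² = 0.0256 + 0.1111 = 0.1367 ≈ 0.137

0.137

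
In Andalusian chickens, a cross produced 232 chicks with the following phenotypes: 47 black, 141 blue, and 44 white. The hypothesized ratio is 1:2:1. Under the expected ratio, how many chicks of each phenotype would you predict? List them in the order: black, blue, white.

58, 116, 58

The 1:2:1 ratio has 4 parts, so with N = 232 the expected counts are:
  black: 232 × 1/4 = 58
  blue: 232 × 2/4 = 116
  white: 232 × 1/4 = 58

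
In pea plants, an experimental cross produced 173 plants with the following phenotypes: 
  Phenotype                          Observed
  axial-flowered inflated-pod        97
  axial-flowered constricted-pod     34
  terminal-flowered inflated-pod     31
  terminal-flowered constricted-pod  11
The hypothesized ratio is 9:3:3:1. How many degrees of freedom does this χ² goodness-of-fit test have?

3

A goodness-of-fit test with 4 phenotype classes has df = 4 − 1 = 3.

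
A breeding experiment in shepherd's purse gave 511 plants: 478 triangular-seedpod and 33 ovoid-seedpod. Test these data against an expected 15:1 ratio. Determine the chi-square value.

Expected counts for N = 511 under a 15:1 ratio (total parts = 16):
  triangular-seedpod: 511 × 15/16 = 479.0625
  ovoid-seedpod: 511 × 1/16 = 31.9375
χ² = Σ (O − E)² / E
  triangular-seedpod: (478 − 479.0625)² / 479.0625 = 0.0024
  ovoid-seedpod: (33 − 31.9375)² / 31.9375 = 0.0353
χ² = 0.0024 + 0.0353 = 0.0377 ≈ 0.038

0.038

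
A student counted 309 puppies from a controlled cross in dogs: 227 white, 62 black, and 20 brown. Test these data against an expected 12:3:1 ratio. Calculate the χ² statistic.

The 12:3:1 ratio has 16 parts, so with N = 309 the expected counts are:
  white: 309 × 12/16 = 231.75
  black: 309 × 3/16 = 57.9375
  brown: 309 × 1/16 = 19.3125
χ² = Σ (O − E)² / E
  white: (227 − 231.75)² / 231.75 = 0.0974
  black: (62 − 57.9375)² / 57.9375 = 0.2849
  brown: (20 − 19.3125)² / 19.3125 = 0.0245
χ² = 0.0974 + 0.2849 + 0.0245 = 0.4068 ≈ 0.407

0.407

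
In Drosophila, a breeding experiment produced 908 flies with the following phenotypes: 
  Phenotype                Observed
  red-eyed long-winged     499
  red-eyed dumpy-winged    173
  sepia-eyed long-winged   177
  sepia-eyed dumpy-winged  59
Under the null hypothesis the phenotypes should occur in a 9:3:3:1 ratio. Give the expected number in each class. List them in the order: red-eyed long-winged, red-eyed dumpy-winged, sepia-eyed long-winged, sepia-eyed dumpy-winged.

510.75, 170.25, 170.25, 56.75

Total ratio parts = 16. Expected numbers out of 908:
  red-eyed long-winged: 908 × 9/16 = 510.75
  red-eyed dumpy-winged: 908 × 3/16 = 170.25
  sepia-eyed long-winged: 908 × 3/16 = 170.25
  sepia-eyed dumpy-winged: 908 × 1/16 = 56.75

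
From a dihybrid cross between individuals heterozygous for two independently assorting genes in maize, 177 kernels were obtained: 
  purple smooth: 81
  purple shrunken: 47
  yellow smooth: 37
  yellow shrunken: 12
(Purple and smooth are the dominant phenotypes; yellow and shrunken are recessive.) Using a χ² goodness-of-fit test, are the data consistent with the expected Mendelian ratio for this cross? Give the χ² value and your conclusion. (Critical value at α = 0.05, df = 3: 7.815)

A dihybrid F₂ with independent assortment and complete dominance at both loci gives a 9:3:3:1 phenotypic ratio.
The 9:3:3:1 ratio has 16 parts, so with N = 177 the expected counts are:
  purple smooth: 177 × 9/16 = 99.5625
  purple shrunken: 177 × 3/16 = 33.1875
  yellow smooth: 177 × 3/16 = 33.1875
  yellow shrunken: 177 × 1/16 = 11.0625
χ² = Σ (O − E)² / E
  purple smooth: (81 − 99.5625)² / 99.5625 = 3.4608
  purple shrunken: (47 − 33.1875)² / 33.1875 = 5.7487
  yellow smooth: (37 − 33.1875)² / 33.1875 = 0.4380
  yellow shrunken: (12 − 11.0625)² / 11.0625 = 0.0794
χ² = 3.4608 + 5.7487 + 0.4380 + 0.0794 = 9.7269 ≈ 9.727
Degrees of freedom = 4 − 1 = 3; critical value at α = 0.05 is 7.815.
Since 9.727 > 7.815, we reject the null hypothesis — the data do not fit the 9:3:3:1 ratio.

9.727; not consistent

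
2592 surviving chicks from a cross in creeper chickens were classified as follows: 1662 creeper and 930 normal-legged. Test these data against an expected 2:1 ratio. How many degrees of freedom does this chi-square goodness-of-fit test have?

1

A goodness-of-fit test with 2 phenotype classes has df = 2 − 1 = 1.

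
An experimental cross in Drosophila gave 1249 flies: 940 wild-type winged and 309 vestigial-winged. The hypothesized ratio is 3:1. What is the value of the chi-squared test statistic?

Total ratio parts = 4. Expected numbers out of 1249:
  wild-type winged: 1249 × 3/4 = 936.75
  vestigial-winged: 1249 × 1/4 = 312.25
χ² = Σ (O − E)² / E
  wild-type winged: (940 − 936.75)² / 936.75 = 0.0113
  vestigial-winged: (309 − 312.25)² / 312.25 = 0.0338
χ² = 0.0113 + 0.0338 = 0.0451 ≈ 0.045

0.045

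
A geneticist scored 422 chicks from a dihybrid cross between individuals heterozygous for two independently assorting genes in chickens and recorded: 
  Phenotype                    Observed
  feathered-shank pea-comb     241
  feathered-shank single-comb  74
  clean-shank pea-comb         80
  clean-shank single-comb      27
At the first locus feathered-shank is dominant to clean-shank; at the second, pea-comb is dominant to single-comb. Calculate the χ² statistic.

0.412

A dihybrid F₂ with independent assortment and complete dominance at both loci gives a 9:3:3:1 phenotypic ratio.
Expected counts for N = 422 under a 9:3:3:1 ratio (total parts = 16):
  feathered-shank pea-comb: 422 × 9/16 = 237.375
  feathered-shank single-comb: 422 × 3/16 = 79.125
  clean-shank pea-comb: 422 × 3/16 = 79.125
  clean-shank single-comb: 422 × 1/16 = 26.375
χ² = Σ (O − E)² / E
  feathered-shank pea-comb: (241 − 237.375)² / 237.375 = 0.0554
  feathered-shank single-comb: (74 − 79.125)² / 79.125 = 0.3320
  clean-shank pea-comb: (80 − 79.125)² / 79.125 = 0.0097
  clean-shank single-comb: (27 − 26.375)² / 26.375 = 0.0148
χ² = 0.0554 + 0.3320 + 0.0097 + 0.0148 = 0.4119 ≈ 0.412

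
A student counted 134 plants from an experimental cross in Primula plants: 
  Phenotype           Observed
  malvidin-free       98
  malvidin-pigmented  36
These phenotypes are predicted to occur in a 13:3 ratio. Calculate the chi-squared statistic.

5.793

The 13:3 ratio has 16 parts, so with N = 134 the expected counts are:
  malvidin-free: 134 × 13/16 = 108.875
  malvidin-pigmented: 134 × 3/16 = 25.125
χ² = Σ (O − E)² / E
  malvidin-free: (98 − 108.875)² / 108.875 = 1.0863
  malvidin-pigmented: (36 − 25.125)² / 25.125 = 4.7071
χ² = 1.0863 + 4.7071 = 5.7934 ≈ 5.793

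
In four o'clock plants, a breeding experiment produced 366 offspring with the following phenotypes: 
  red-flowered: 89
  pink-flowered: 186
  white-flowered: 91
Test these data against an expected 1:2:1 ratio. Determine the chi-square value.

0.120

Under the 1:2:1 hypothesis (Σ ratio = 4, N = 366):
  red-flowered: 366 × 1/4 = 91.5
  pink-flowered: 366 × 2/4 = 183
  white-flowered: 366 × 1/4 = 91.5
χ² = Σ (O − E)² / E
  red-flowered: (89 − 91.5)² / 91.5 = 0.0683
  pink-flowered: (186 − 183)² / 183 = 0.0492
  white-flowered: (91 − 91.5)² / 91.5 = 0.0027
χ² = 0.0683 + 0.0492 + 0.0027 = 0.1202 ≈ 0.120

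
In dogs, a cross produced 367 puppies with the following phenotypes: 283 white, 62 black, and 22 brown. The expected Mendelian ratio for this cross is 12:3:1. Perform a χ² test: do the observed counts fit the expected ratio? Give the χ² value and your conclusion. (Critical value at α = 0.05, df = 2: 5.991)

0.931; consistent

Expected counts for N = 367 under a 12:3:1 ratio (total parts = 16):
  white: 367 × 12/16 = 275.25
  black: 367 × 3/16 = 68.8125
  brown: 367 × 1/16 = 22.9375
χ² = Σ (O − E)² / E
  white: (283 − 275.25)² / 275.25 = 0.2182
  black: (62 − 68.8125)² / 68.8125 = 0.6744
  brown: (22 − 22.9375)² / 22.9375 = 0.0383
χ² = 0.2182 + 0.6744 + 0.0383 = 0.9309 ≈ 0.931
Degrees of freedom = 3 − 1 = 2; critical value at α = 0.05 is 5.991.
Since 0.931 < 5.991, we fail to reject the null hypothesis — the data are consistent with the 12:3:1 ratio.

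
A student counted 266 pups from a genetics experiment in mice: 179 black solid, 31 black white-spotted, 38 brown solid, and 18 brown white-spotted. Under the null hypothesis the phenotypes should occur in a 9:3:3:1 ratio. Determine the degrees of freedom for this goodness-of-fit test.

A goodness-of-fit test with 4 phenotype classes has df = 4 − 1 = 3.

3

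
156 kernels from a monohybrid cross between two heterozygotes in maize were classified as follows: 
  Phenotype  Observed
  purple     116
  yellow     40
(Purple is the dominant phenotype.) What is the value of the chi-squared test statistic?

0.034

For a monohybrid cross between heterozygotes with complete dominance, the expected phenotypic ratio is 3:1.
Under the 3:1 hypothesis (Σ ratio = 4, N = 156):
  purple: 156 × 3/4 = 117
  yellow: 156 × 1/4 = 39
χ² = Σ (O − E)² / E
  purple: (116 − 117)² / 117 = 0.0085
  yellow: (40 − 39)² / 39 = 0.0256
χ² = 0.0085 + 0.0256 = 0.0341 ≈ 0.034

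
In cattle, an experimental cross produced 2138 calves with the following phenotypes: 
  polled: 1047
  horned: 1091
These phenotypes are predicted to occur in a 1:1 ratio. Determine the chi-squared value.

0.906

Under the 1:1 hypothesis (Σ ratio = 2, N = 2138):
  polled: 2138 × 1/2 = 1069
  horned: 2138 × 1/2 = 1069
χ² = Σ (O − E)² / E
  polled: (1047 − 1069)² / 1069 = 0.4528
  horned: (1091 − 1069)² / 1069 = 0.4528
χ² = 0.4528 + 0.4528 = 0.9056 ≈ 0.906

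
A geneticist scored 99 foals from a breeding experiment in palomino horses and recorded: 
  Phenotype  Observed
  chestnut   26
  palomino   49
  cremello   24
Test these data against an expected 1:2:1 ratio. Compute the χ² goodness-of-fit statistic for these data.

0.091

The 1:2:1 ratio has 4 parts, so with N = 99 the expected counts are:
  chestnut: 99 × 1/4 = 24.75
  palomino: 99 × 2/4 = 49.5
  cremello: 99 × 1/4 = 24.75
χ² = Σ (O − E)² / E
  chestnut: (26 − 24.75)² / 24.75 = 0.0631
  palomino: (49 − 49.5)² / 49.5 = 0.0051
  cremello: (24 − 24.75)² / 24.75 = 0.0227
χ² = 0.0631 + 0.0051 + 0.0227 = 0.0909 ≈ 0.091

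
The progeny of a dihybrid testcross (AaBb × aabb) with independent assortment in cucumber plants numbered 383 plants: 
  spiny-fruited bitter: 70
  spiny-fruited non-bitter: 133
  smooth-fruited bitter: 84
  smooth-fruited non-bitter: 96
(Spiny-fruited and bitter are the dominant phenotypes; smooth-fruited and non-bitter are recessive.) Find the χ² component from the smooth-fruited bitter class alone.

A dihybrid testcross with independent assortment gives a 1:1:1:1 ratio.
Total ratio parts = 4. Expected numbers out of 383:
  spiny-fruited bitter: 383 × 1/4 = 95.75
  spiny-fruited non-bitter: 383 × 1/4 = 95.75
  smooth-fruited bitter: 383 × 1/4 = 95.75
  smooth-fruited non-bitter: 383 × 1/4 = 95.75
Contribution of smooth-fruited bitter: (84 − 95.75)² / 95.75 = 1.4419

1.442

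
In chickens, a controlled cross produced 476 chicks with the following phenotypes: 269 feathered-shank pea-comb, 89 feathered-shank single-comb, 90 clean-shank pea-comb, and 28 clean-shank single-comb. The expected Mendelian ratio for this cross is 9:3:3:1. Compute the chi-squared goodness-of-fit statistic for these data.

Under the 9:3:3:1 hypothesis (Σ ratio = 16, N = 476):
  feathered-shank pea-comb: 476 × 9/16 = 267.75
  feathered-shank single-comb: 476 × 3/16 = 89.25
  clean-shank pea-comb: 476 × 3/16 = 89.25
  clean-shank single-comb: 476 × 1/16 = 29.75
χ² = Σ (O − E)² / E
  feathered-shank pea-comb: (269 − 267.75)² / 267.75 = 0.0058
  feathered-shank single-comb: (89 − 89.25)² / 89.25 = 0.0007
  clean-shank pea-comb: (90 − 89.25)² / 89.25 = 0.0063
  clean-shank single-comb: (28 − 29.75)² / 29.75 = 0.1029
χ² = 0.0058 + 0.0007 + 0.0063 + 0.1029 = 0.1157 ≈ 0.116

0.116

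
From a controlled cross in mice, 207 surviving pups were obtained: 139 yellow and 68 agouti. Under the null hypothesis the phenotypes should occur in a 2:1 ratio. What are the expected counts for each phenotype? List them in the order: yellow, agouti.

Under the 2:1 hypothesis (Σ ratio = 3, N = 207):
  yellow: 207 × 2/3 = 138
  agouti: 207 × 1/3 = 69

138, 69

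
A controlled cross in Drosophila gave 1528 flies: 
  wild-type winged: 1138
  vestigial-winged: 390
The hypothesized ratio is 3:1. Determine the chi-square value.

0.223

The 3:1 ratio has 4 parts, so with N = 1528 the expected counts are:
  wild-type winged: 1528 × 3/4 = 1146
  vestigial-winged: 1528 × 1/4 = 382
χ² = Σ (O − E)² / E
  wild-type winged: (1138 − 1146)² / 1146 = 0.0558
  vestigial-winged: (390 − 382)² / 382 = 0.1675
χ² = 0.0558 + 0.1675 = 0.2233 ≈ 0.223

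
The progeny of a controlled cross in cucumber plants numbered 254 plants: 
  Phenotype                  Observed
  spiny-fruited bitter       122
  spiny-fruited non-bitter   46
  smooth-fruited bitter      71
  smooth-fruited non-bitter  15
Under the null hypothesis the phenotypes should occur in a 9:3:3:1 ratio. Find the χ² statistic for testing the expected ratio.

Under the 9:3:3:1 hypothesis (Σ ratio = 16, N = 254):
  spiny-fruited bitter: 254 × 9/16 = 142.875
  spiny-fruited non-bitter: 254 × 3/16 = 47.625
  smooth-fruited bitter: 254 × 3/16 = 47.625
  smooth-fruited non-bitter: 254 × 1/16 = 15.875
χ² = Σ (O − E)² / E
  spiny-fruited bitter: (122 − 142.875)² / 142.875 = 3.0500
  spiny-fruited non-bitter: (46 − 47.625)² / 47.625 = 0.0554
  smooth-fruited bitter: (71 − 47.625)² / 47.625 = 11.4728
  smooth-fruited non-bitter: (15 − 15.875)² / 15.875 = 0.0482
χ² = 3.0500 + 0.0554 + 11.4728 + 0.0482 = 14.6264 ≈ 14.626

14.626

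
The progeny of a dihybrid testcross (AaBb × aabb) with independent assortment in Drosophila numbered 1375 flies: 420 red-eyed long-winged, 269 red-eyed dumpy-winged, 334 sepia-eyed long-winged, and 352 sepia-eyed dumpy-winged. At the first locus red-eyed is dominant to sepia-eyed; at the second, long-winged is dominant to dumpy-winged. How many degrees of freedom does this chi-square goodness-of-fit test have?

3

A dihybrid testcross with independent assortment gives a 1:1:1:1 ratio.
A goodness-of-fit test with 4 phenotype classes has df = 4 − 1 = 3.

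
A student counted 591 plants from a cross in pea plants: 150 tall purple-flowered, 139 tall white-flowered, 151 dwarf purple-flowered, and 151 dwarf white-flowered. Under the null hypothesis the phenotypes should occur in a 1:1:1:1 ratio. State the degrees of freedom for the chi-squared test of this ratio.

3

A goodness-of-fit test with 4 phenotype classes has df = 4 − 1 = 3.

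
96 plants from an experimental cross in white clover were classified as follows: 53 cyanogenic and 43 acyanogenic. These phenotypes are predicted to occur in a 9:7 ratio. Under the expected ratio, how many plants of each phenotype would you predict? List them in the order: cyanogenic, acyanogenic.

54, 42

Expected counts for N = 96 under a 9:7 ratio (total parts = 16):
  cyanogenic: 96 × 9/16 = 54
  acyanogenic: 96 × 7/16 = 42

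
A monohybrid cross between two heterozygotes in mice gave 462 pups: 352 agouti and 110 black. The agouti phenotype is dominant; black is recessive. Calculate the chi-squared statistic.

For a monohybrid cross between heterozygotes with complete dominance, the expected phenotypic ratio is 3:1.
Total ratio parts = 4. Expected numbers out of 462:
  agouti: 462 × 3/4 = 346.5
  black: 462 × 1/4 = 115.5
χ² = Σ (O − E)² / E
  agouti: (352 − 346.5)² / 346.5 = 0.0873
  black: (110 − 115.5)² / 115.5 = 0.2619
χ² = 0.0873 + 0.2619 = 0.3492 ≈ 0.349

0.349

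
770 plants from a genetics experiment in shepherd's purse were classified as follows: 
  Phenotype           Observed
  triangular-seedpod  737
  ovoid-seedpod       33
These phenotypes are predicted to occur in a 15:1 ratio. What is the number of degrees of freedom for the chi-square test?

A goodness-of-fit test with 2 phenotype classes has df = 2 − 1 = 1.

1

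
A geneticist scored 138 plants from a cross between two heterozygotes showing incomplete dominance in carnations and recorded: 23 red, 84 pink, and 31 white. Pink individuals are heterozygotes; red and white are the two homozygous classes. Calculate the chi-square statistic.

7.449

With incomplete dominance, a heterozygote × heterozygote cross gives a 1:2:1 phenotypic ratio.
Total ratio parts = 4. Expected numbers out of 138:
  red: 138 × 1/4 = 34.5
  pink: 138 × 2/4 = 69
  white: 138 × 1/4 = 34.5
χ² = Σ (O − E)² / E
  red: (23 − 34.5)² / 34.5 = 3.8333
  pink: (84 − 69)² / 69 = 3.2609
  white: (31 − 34.5)² / 34.5 = 0.3551
χ² = 3.8333 + 3.2609 + 0.3551 = 7.4493 ≈ 7.449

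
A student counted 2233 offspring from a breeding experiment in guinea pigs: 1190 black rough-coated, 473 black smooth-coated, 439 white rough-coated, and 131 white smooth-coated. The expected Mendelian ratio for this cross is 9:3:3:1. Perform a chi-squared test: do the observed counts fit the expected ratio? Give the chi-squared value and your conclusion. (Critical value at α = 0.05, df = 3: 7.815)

12.031; not consistent

The 9:3:3:1 ratio has 16 parts, so with N = 2233 the expected counts are:
  black rough-coated: 2233 × 9/16 = 1256.0625
  black smooth-coated: 2233 × 3/16 = 418.6875
  white rough-coated: 2233 × 3/16 = 418.6875
  white smooth-coated: 2233 × 1/16 = 139.5625
χ² = Σ (O − E)² / E
  black rough-coated: (1190 − 1256.0625)² / 1256.0625 = 3.4746
  black smooth-coated: (473 − 418.6875)² / 418.6875 = 7.0455
  white rough-coated: (439 − 418.6875)² / 418.6875 = 0.9855
  white smooth-coated: (131 − 139.5625)² / 139.5625 = 0.5253
χ² = 3.4746 + 7.0455 + 0.9855 + 0.5253 = 12.0309 ≈ 12.031
Degrees of freedom = 4 − 1 = 3; critical value at α = 0.05 is 7.815.
Since 12.031 > 7.815, we reject the null hypothesis — the data do not fit the 9:3:3:1 ratio.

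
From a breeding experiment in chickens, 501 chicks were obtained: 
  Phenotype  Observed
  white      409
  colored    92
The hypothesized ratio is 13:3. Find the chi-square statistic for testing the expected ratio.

0.049

Under the 13:3 hypothesis (Σ ratio = 16, N = 501):
  white: 501 × 13/16 = 407.0625
  colored: 501 × 3/16 = 93.9375
χ² = Σ (O − E)² / E
  white: (409 − 407.0625)² / 407.0625 = 0.0092
  colored: (92 − 93.9375)² / 93.9375 = 0.0400
χ² = 0.0092 + 0.0400 = 0.0492 ≈ 0.049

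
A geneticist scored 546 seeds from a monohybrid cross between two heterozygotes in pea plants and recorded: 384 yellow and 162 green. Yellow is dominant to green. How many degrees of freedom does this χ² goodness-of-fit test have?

For a monohybrid cross between heterozygotes with complete dominance, the expected phenotypic ratio is 3:1.
A goodness-of-fit test with 2 phenotype classes has df = 2 − 1 = 1.

1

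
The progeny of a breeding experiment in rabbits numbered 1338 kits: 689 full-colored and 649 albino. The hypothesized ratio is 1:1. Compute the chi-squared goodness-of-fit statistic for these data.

1.196

Expected counts for N = 1338 under a 1:1 ratio (total parts = 2):
  full-colored: 1338 × 1/2 = 669
  albino: 1338 × 1/2 = 669
χ² = Σ (O − E)² / E
  full-colored: (689 − 669)² / 669 = 0.5979
  albino: (649 − 669)² / 669 = 0.5979
χ² = 0.5979 + 0.5979 = 1.1958 ≈ 1.196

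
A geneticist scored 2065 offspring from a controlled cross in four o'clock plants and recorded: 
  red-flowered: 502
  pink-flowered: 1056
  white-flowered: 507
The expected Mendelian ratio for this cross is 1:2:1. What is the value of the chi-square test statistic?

1.094

Under the 1:2:1 hypothesis (Σ ratio = 4, N = 2065):
  red-flowered: 2065 × 1/4 = 516.25
  pink-flowered: 2065 × 2/4 = 1032.5
  white-flowered: 2065 × 1/4 = 516.25
χ² = Σ (O − E)² / E
  red-flowered: (502 − 516.25)² / 516.25 = 0.3933
  pink-flowered: (1056 − 1032.5)² / 1032.5 = 0.5349
  white-flowered: (507 − 516.25)² / 516.25 = 0.1657
χ² = 0.3933 + 0.5349 + 0.1657 = 1.0939 ≈ 1.094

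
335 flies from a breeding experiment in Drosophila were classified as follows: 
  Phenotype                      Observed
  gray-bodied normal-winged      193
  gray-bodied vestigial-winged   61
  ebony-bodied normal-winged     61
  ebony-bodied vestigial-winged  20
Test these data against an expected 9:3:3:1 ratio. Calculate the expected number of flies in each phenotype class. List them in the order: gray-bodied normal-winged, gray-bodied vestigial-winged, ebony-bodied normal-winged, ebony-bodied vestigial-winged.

Total ratio parts = 16. Expected numbers out of 335:
  gray-bodied normal-winged: 335 × 9/16 = 188.4375
  gray-bodied vestigial-winged: 335 × 3/16 = 62.8125
  ebony-bodied normal-winged: 335 × 3/16 = 62.8125
  ebony-bodied vestigial-winged: 335 × 1/16 = 20.9375

188.4375, 62.8125, 62.8125, 20.9375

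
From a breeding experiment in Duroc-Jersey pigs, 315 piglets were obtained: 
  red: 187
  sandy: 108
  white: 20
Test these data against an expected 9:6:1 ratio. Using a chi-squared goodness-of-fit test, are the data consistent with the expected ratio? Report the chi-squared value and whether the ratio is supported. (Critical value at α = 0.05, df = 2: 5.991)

1.416; consistent

Total ratio parts = 16. Expected numbers out of 315:
  red: 315 × 9/16 = 177.1875
  sandy: 315 × 6/16 = 118.125
  white: 315 × 1/16 = 19.6875
χ² = Σ (O − E)² / E
  red: (187 − 177.1875)² / 177.1875 = 0.5434
  sandy: (108 − 118.125)² / 118.125 = 0.8679
  white: (20 − 19.6875)² / 19.6875 = 0.0050
χ² = 0.5434 + 0.8679 + 0.0050 = 1.4163 ≈ 1.416
Degrees of freedom = 3 − 1 = 2; critical value at α = 0.05 is 5.991.
Since 1.416 < 5.991, we fail to reject the null hypothesis — the data are consistent with the 9:6:1 ratio.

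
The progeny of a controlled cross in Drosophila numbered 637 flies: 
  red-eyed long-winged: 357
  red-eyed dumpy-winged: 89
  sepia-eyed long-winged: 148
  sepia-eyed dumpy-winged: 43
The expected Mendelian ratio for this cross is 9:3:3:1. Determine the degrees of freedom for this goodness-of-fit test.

A goodness-of-fit test with 4 phenotype classes has df = 4 − 1 = 3.

3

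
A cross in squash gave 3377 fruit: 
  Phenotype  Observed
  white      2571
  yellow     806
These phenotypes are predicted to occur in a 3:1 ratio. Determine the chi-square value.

Expected counts for N = 3377 under a 3:1 ratio (total parts = 4):
  white: 3377 × 3/4 = 2532.75
  yellow: 3377 × 1/4 = 844.25
χ² = Σ (O − E)² / E
  white: (2571 − 2532.75)² / 2532.75 = 0.5777
  yellow: (806 − 844.25)² / 844.25 = 1.7330
χ² = 0.5777 + 1.7330 = 2.3107 ≈ 2.311

2.311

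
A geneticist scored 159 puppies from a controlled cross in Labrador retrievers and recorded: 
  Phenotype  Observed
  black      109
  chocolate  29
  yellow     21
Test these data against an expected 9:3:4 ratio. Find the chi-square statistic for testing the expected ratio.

Total ratio parts = 16. Expected numbers out of 159:
  black: 159 × 9/16 = 89.4375
  chocolate: 159 × 3/16 = 29.8125
  yellow: 159 × 4/16 = 39.75
χ² = Σ (O − E)² / E
  black: (109 − 89.4375)² / 89.4375 = 4.2789
  chocolate: (29 − 29.8125)² / 29.8125 = 0.0221
  yellow: (21 − 39.75)² / 39.75 = 8.8443
χ² = 4.2789 + 0.0221 + 8.8443 = 13.1453 ≈ 13.145

13.145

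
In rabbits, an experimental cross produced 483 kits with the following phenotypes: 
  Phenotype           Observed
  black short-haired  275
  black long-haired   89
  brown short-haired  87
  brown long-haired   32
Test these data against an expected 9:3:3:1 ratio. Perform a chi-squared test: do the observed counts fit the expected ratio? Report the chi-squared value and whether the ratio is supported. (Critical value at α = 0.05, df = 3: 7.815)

Total ratio parts = 16. Expected numbers out of 483:
  black short-haired: 483 × 9/16 = 271.6875
  black long-haired: 483 × 3/16 = 90.5625
  brown short-haired: 483 × 3/16 = 90.5625
  brown long-haired: 483 × 1/16 = 30.1875
χ² = Σ (O − E)² / E
  black short-haired: (275 − 271.6875)² / 271.6875 = 0.0404
  black long-haired: (89 − 90.5625)² / 90.5625 = 0.0270
  brown short-haired: (87 − 90.5625)² / 90.5625 = 0.1401
  brown long-haired: (32 − 30.1875)² / 30.1875 = 0.1088
χ² = 0.0404 + 0.0270 + 0.1401 + 0.1088 = 0.3163 ≈ 0.316
Degrees of freedom = 4 − 1 = 3; critical value at α = 0.05 is 7.815.
Since 0.316 < 7.815, we fail to reject the null hypothesis — the data are consistent with the 9:3:3:1 ratio.

0.316; consistent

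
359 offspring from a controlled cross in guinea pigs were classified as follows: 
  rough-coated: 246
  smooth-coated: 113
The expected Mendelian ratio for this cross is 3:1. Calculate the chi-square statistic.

8.031

Total ratio parts = 4. Expected numbers out of 359:
  rough-coated: 359 × 3/4 = 269.25
  smooth-coated: 359 × 1/4 = 89.75
χ² = Σ (O − E)² / E
  rough-coated: (246 − 269.25)² / 269.25 = 2.0077
  smooth-coated: (113 − 89.75)² / 89.75 = 6.0230
χ² = 2.0077 + 6.0230 = 8.0307 ≈ 8.031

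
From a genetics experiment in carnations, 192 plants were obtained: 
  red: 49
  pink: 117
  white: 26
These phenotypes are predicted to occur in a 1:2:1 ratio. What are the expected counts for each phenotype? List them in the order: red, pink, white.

48, 96, 48

Total ratio parts = 4. Expected numbers out of 192:
  red: 192 × 1/4 = 48
  pink: 192 × 2/4 = 96
  white: 192 × 1/4 = 48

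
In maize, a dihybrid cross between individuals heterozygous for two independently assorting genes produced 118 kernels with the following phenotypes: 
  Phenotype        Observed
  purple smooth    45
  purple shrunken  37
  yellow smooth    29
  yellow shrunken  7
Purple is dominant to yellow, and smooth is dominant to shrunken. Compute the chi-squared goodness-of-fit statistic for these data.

A dihybrid F₂ with independent assortment and complete dominance at both loci gives a 9:3:3:1 phenotypic ratio.
Under the 9:3:3:1 hypothesis (Σ ratio = 16, N = 118):
  purple smooth: 118 × 9/16 = 66.375
  purple shrunken: 118 × 3/16 = 22.125
  yellow smooth: 118 × 3/16 = 22.125
  yellow shrunken: 118 × 1/16 = 7.375
χ² = Σ (O − E)² / E
  purple smooth: (45 − 66.375)² / 66.375 = 6.8835
  purple shrunken: (37 − 22.125)² / 22.125 = 10.0007
  yellow smooth: (29 − 22.125)² / 22.125 = 2.1363
  yellow shrunken: (7 − 7.375)² / 7.375 = 0.0191
χ² = 6.8835 + 10.0007 + 2.1363 + 0.0191 = 19.0396 ≈ 19.040

19.040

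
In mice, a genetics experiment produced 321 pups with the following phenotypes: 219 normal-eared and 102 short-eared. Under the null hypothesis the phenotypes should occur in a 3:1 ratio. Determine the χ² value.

Expected counts for N = 321 under a 3:1 ratio (total parts = 4):
  normal-eared: 321 × 3/4 = 240.75
  short-eared: 321 × 1/4 = 80.25
χ² = Σ (O − E)² / E
  normal-eared: (219 − 240.75)² / 240.75 = 1.9650
  short-eared: (102 − 80.25)² / 80.25 = 5.8949
χ² = 1.9650 + 5.8949 = 7.8599 ≈ 7.860

7.860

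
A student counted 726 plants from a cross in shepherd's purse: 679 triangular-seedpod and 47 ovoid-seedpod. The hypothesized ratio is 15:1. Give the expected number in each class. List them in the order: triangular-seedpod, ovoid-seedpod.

680.625, 45.375

Expected counts for N = 726 under a 15:1 ratio (total parts = 16):
  triangular-seedpod: 726 × 15/16 = 680.625
  ovoid-seedpod: 726 × 1/16 = 45.375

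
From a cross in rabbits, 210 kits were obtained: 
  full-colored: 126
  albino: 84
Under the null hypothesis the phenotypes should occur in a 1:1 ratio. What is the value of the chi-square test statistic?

Total ratio parts = 2. Expected numbers out of 210:
  full-colored: 210 × 1/2 = 105
  albino: 210 × 1/2 = 105
χ² = Σ (O − E)² / E
  full-colored: (126 − 105)² / 105 = 4.2000
  albino: (84 − 105)² / 105 = 4.2000
χ² = 4.2000 + 4.2000 = 8.400

8.400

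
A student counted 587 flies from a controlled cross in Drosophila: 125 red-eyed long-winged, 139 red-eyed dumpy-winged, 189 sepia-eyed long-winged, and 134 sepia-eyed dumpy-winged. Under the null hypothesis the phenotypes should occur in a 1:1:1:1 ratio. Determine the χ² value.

16.905

The 1:1:1:1 ratio has 4 parts, so with N = 587 the expected counts are:
  red-eyed long-winged: 587 × 1/4 = 146.75
  red-eyed dumpy-winged: 587 × 1/4 = 146.75
  sepia-eyed long-winged: 587 × 1/4 = 146.75
  sepia-eyed dumpy-winged: 587 × 1/4 = 146.75
χ² = Σ (O − E)² / E
  red-eyed long-winged: (125 − 146.75)² / 146.75 = 3.2236
  red-eyed dumpy-winged: (139 − 146.75)² / 146.75 = 0.4093
  sepia-eyed long-winged: (189 − 146.75)² / 146.75 = 12.1640
  sepia-eyed dumpy-winged: (134 − 146.75)² / 146.75 = 1.1078
χ² = 3.2236 + 0.4093 + 12.1640 + 1.1078 = 16.9047 ≈ 16.905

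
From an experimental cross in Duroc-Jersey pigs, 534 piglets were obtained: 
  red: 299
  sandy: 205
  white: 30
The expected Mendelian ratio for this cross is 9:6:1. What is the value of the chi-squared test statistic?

0.460

The 9:6:1 ratio has 16 parts, so with N = 534 the expected counts are:
  red: 534 × 9/16 = 300.375
  sandy: 534 × 6/16 = 200.25
  white: 534 × 1/16 = 33.375
χ² = Σ (O − E)² / E
  red: (299 − 300.375)² / 300.375 = 0.0063
  sandy: (205 − 200.25)² / 200.25 = 0.1127
  white: (30 − 33.375)² / 33.375 = 0.3413
χ² = 0.0063 + 0.1127 + 0.3413 = 0.4603 ≈ 0.460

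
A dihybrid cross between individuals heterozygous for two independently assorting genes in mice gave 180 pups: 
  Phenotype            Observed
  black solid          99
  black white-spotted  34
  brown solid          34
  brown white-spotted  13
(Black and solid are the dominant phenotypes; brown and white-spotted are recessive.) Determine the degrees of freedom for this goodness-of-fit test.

A dihybrid F₂ with independent assortment and complete dominance at both loci gives a 9:3:3:1 phenotypic ratio.
A goodness-of-fit test with 4 phenotype classes has df = 4 − 1 = 3.

3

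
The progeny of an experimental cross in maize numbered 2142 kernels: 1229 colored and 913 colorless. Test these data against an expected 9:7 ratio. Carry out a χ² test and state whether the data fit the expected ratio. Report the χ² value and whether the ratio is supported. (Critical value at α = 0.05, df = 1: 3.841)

1.104; consistent

Under the 9:7 hypothesis (Σ ratio = 16, N = 2142):
  colored: 2142 × 9/16 = 1204.875
  colorless: 2142 × 7/16 = 937.125
χ² = Σ (O − E)² / E
  colored: (1229 − 1204.875)² / 1204.875 = 0.4831
  colorless: (913 − 937.125)² / 937.125 = 0.6211
χ² = 0.4831 + 0.6211 = 1.1042 ≈ 1.104
Degrees of freedom = 2 − 1 = 1; critical value at α = 0.05 is 3.841.
Since 1.104 < 3.841, we fail to reject the null hypothesis — the data are consistent with the 9:7 ratio.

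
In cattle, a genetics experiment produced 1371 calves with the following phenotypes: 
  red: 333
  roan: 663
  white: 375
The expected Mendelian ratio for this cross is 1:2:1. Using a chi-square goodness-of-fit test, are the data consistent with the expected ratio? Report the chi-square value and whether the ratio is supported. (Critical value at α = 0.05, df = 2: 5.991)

The 1:2:1 ratio has 4 parts, so with N = 1371 the expected counts are:
  red: 1371 × 1/4 = 342.75
  roan: 1371 × 2/4 = 685.5
  white: 1371 × 1/4 = 342.75
χ² = Σ (O − E)² / E
  red: (333 − 342.75)² / 342.75 = 0.2774
  roan: (663 − 685.5)² / 685.5 = 0.7385
  white: (375 − 342.75)² / 342.75 = 3.0345
χ² = 0.2774 + 0.7385 + 3.0345 = 4.0504 ≈ 4.050
Degrees of freedom = 3 − 1 = 2; critical value at α = 0.05 is 5.991.
Since 4.050 < 5.991, we fail to reject the null hypothesis — the data are consistent with the 1:2:1 ratio.

4.050; consistent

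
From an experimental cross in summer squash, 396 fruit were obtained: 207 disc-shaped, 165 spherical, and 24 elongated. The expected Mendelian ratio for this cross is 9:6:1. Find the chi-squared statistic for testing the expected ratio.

Under the 9:6:1 hypothesis (Σ ratio = 16, N = 396):
  disc-shaped: 396 × 9/16 = 222.75
  spherical: 396 × 6/16 = 148.5
  elongated: 396 × 1/16 = 24.75
χ² = Σ (O − E)² / E
  disc-shaped: (207 − 222.75)² / 222.75 = 1.1136
  spherical: (165 − 148.5)² / 148.5 = 1.8333
  elongated: (24 − 24.75)² / 24.75 = 0.0227
χ² = 1.1136 + 1.8333 + 0.0227 = 2.9696 ≈ 2.970

2.970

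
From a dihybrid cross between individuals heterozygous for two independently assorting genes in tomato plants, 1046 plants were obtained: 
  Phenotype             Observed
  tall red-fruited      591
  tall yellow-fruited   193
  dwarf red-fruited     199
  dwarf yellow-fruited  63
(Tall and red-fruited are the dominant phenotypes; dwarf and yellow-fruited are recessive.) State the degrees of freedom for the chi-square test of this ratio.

3

A dihybrid F₂ with independent assortment and complete dominance at both loci gives a 9:3:3:1 phenotypic ratio.
A goodness-of-fit test with 4 phenotype classes has df = 4 − 1 = 3.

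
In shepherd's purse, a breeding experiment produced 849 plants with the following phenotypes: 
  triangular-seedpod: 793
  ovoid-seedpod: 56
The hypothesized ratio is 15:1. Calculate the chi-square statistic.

0.173

Expected counts for N = 849 under a 15:1 ratio (total parts = 16):
  triangular-seedpod: 849 × 15/16 = 795.9375
  ovoid-seedpod: 849 × 1/16 = 53.0625
χ² = Σ (O − E)² / E
  triangular-seedpod: (793 − 795.9375)² / 795.9375 = 0.0108
  ovoid-seedpod: (56 − 53.0625)² / 53.0625 = 0.1626
χ² = 0.0108 + 0.1626 = 0.1734 ≈ 0.173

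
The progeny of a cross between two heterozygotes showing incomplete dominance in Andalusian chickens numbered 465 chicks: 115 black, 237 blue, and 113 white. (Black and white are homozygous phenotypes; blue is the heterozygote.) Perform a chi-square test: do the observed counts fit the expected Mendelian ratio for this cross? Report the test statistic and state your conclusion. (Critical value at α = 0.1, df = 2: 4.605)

0.191; consistent

With incomplete dominance, a heterozygote × heterozygote cross gives a 1:2:1 phenotypic ratio.
Total ratio parts = 4. Expected numbers out of 465:
  black: 465 × 1/4 = 116.25
  blue: 465 × 2/4 = 232.5
  white: 465 × 1/4 = 116.25
χ² = Σ (O − E)² / E
  black: (115 − 116.25)² / 116.25 = 0.0134
  blue: (237 − 232.5)² / 232.5 = 0.0871
  white: (113 − 116.25)² / 116.25 = 0.0909
χ² = 0.0134 + 0.0871 + 0.0909 = 0.1914 ≈ 0.191
Degrees of freedom = 3 − 1 = 2; critical value at α = 0.1 is 4.605.
Since 0.191 < 4.605, we fail to reject the null hypothesis — the data are consistent with the 1:2:1 ratio.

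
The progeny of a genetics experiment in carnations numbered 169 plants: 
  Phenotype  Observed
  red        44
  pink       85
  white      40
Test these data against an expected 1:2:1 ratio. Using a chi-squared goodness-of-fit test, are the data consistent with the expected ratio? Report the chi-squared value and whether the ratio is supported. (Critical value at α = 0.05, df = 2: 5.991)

0.195; consistent

The 1:2:1 ratio has 4 parts, so with N = 169 the expected counts are:
  red: 169 × 1/4 = 42.25
  pink: 169 × 2/4 = 84.5
  white: 169 × 1/4 = 42.25
χ² = Σ (O − E)² / E
  red: (44 − 42.25)² / 42.25 = 0.0725
  pink: (85 − 84.5)² / 84.5 = 0.0030
  white: (40 − 42.25)² / 42.25 = 0.1198
χ² = 0.0725 + 0.0030 + 0.1198 = 0.1953 ≈ 0.195
Degrees of freedom = 3 − 1 = 2; critical value at α = 0.05 is 5.991.
Since 0.195 < 5.991, we fail to reject the null hypothesis — the data are consistent with the 1:2:1 ratio.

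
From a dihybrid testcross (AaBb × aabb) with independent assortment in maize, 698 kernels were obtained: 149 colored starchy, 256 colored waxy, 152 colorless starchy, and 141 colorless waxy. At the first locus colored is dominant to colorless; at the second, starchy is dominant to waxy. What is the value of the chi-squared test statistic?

A dihybrid testcross with independent assortment gives a 1:1:1:1 ratio.
Under the 1:1:1:1 hypothesis (Σ ratio = 4, N = 698):
  colored starchy: 698 × 1/4 = 174.5
  colored waxy: 698 × 1/4 = 174.5
  colorless starchy: 698 × 1/4 = 174.5
  colorless waxy: 698 × 1/4 = 174.5
χ² = Σ (O − E)² / E
  colored starchy: (149 − 174.5)² / 174.5 = 3.7264
  colored waxy: (256 − 174.5)² / 174.5 = 38.0645
  colorless starchy: (152 − 174.5)² / 174.5 = 2.9011
  colorless waxy: (141 − 174.5)² / 174.5 = 6.4312
χ² = 3.7264 + 38.0645 + 2.9011 + 6.4312 = 51.1232 ≈ 51.123

51.123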